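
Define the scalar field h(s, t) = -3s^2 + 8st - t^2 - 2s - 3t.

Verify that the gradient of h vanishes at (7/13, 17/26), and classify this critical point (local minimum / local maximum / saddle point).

saddle point

∇h = (-6s + 8t - 2, 8s - 2t - 3); substituting (7/13, 17/26) gives ∇h = (0, 0), so (7/13, 17/26) is indeed a critical point.
The Hessian of h is constant: H = [[-6, 8], [8, -2]].
det(H) = (-6)·(-2) − 8² = -52.
Since det(H) < 0, H is indefinite and the critical point is a saddle point.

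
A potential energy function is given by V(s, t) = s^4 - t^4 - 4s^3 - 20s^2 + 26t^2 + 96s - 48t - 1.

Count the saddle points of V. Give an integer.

5

V separates as a function of s plus a function of t, so ∇V=0 decouples.
∂V/∂s = 4(s - 4)(s - 2)(s + 3) = 0 at s ∈ {-3, 2, 4}; ∂V/∂t = -4(t - 3)(t - 1)(t + 4) = 0 at t ∈ {-4, 1, 3}.
The Hessian is diagonal: diag(V_ss, V_tt). Second derivatives: V_ss(-3)=140, V_ss(2)=-40, V_ss(4)=56; V_tt(-4)=-140, V_tt(1)=40, V_tt(3)=-56.
Saddle points occur where the two diagonal entries have opposite signs: (-3, -4), (-3, 3), (2, 1), (4, -4), (4, 3). Count: 5.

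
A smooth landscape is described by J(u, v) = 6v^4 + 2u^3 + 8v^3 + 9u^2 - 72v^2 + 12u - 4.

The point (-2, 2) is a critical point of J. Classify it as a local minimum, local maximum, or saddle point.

saddle point

The mixed partial ∂²J/∂u∂v is 0, so the Hessian at any point is diag(J_uu, J_vv) = diag(6(2u + 3), 24(3v^2 + 2v - 6)).
At (-2, 2): H = diag(-6, 240).
The eigenvalues have opposite signs, so H is indefinite: a saddle point.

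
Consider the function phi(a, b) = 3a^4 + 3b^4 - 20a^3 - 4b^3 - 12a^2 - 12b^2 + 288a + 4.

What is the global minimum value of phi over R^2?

phi(a,b) separates as P(a) + Q(b) + 4, so its minimum is min P + min Q + 4.
P'(a) = 12(a - 4)(a - 3)(a + 2) vanishes at a ∈ {-2, 3, 4}; Q'(b) = 12b(b - 2)(b + 1) vanishes at b ∈ {-1, 0, 2}.
Local minima of P (where P''>0): P(-2)=-416, P(4)=448. Local minima of Q: Q(-1)=-5, Q(2)=-32.
So the global minimum of phi is P(-2) + Q(2) + 4 = -416 − 32 + 4 = -444, attained at (-2, 2).

-444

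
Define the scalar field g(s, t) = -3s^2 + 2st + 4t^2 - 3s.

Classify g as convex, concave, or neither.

g is quadratic, so its Hessian is the constant matrix H = [[-6, 2], [2, 8]].
det(H) = -52, tr(H) = 2.
det(H) < 0, so H is indefinite: neither convex nor concave.

neither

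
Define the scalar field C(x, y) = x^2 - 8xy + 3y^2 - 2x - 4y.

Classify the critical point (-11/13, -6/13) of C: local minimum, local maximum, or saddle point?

The Hessian of C is constant: H = [[2, -8], [-8, 6]].
det(H) = 2·6 − (-8)² = -52.
Since det(H) < 0, H is indefinite and the critical point is a saddle point.

saddle point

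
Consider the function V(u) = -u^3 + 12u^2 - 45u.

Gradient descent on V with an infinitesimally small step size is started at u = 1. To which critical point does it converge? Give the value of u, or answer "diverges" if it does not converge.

3

V'(u) = -3(u - 5)(u - 3), so V'(1) = -24.
Gradient descent moves in the -V' direction, i.e. u is increasing.
The nearest critical point in that direction is u = 3, where V'' = 6 > 0 (a local minimum). The iterate converges there.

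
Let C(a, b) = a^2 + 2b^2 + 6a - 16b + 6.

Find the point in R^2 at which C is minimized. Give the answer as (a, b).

(-3, 4)

C(a,b) separates as P(a) + Q(b) + 6, so its minimum is min P + min Q + 6.
P'(a) = 2a + 6 vanishes at a ∈ {-3}; Q'(b) = 4b - 16 vanishes at b ∈ {4}.
Local minima of P (where P''>0): P(-3)=-9. Local minima of Q: Q(4)=-32.
So the global minimum of C is P(-3) + Q(4) + 6 = -9 − 32 + 6 = -35, attained at (-3, 4).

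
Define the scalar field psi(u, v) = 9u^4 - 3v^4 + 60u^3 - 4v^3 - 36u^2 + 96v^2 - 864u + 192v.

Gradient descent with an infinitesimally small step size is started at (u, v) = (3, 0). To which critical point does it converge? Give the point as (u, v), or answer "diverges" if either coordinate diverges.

(2, -1)

psi is separable, so gradient descent decouples: u follows -∂psi/∂u, v follows -∂psi/∂v.
∂psi/∂u = 36(u - 2)(u + 3)(u + 4); at u=3 this is 1512, so u decreases.
∂psi/∂v = -12(v - 4)(v + 1)(v + 4); at v=0 this is 192, so v decreases.
u converges to its nearest critical value 2 (a local min of the u-part); v converges to -1. The iterate converges to (2, -1).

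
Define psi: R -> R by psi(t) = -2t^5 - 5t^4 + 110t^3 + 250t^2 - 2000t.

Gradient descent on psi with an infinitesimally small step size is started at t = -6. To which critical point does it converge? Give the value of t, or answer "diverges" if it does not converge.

-5

psi'(t) = -10(t - 5)(t - 2)(t + 4)(t + 5), so psi'(-6) = -1760.
Gradient descent moves in the -psi' direction, i.e. t is increasing.
The nearest critical point in that direction is t = -5, where psi'' = 700 > 0 (a local minimum). The iterate converges there.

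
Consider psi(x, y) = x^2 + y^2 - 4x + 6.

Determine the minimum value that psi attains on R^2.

2

psi(x,y) separates as P(x) + Q(y) + 6, so its minimum is min P + min Q + 6.
P'(x) = 2x - 4 vanishes at x ∈ {2}; Q'(y) = 2y vanishes at y ∈ {0}.
Local minima of P (where P''>0): P(2)=-4. Local minima of Q: Q(0)=0.
So the global minimum of psi is P(2) + Q(0) + 6 = -4 + 0 + 6 = 2, attained at (2, 0).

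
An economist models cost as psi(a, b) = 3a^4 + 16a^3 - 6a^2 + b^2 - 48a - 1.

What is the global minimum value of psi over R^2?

-161

psi(a,b) separates as P(a) + Q(b) − 1, so its minimum is min P + min Q − 1.
P'(a) = 12(a - 1)(a + 1)(a + 4) vanishes at a ∈ {-4, -1, 1}; Q'(b) = 2b vanishes at b ∈ {0}.
Local minima of P (where P''>0): P(-4)=-160, P(1)=-35. Local minima of Q: Q(0)=0.
So the global minimum of psi is P(-4) + Q(0) − 1 = -160 + 0 − 1 = -161, attained at (-4, 0).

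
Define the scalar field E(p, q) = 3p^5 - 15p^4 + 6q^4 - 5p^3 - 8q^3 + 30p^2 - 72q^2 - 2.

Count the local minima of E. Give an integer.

E separates as a function of p plus a function of q, so ∇E=0 decouples.
∂E/∂p = 15p(p - 4)(p - 1)(p + 1) = 0 at p ∈ {-1, 0, 1, 4}; ∂E/∂q = 24q(q - 3)(q + 2) = 0 at q ∈ {-2, 0, 3}.
The Hessian is diagonal: diag(E_pp, E_qq). Second derivatives: E_pp(-1)=-150, E_pp(0)=60, E_pp(1)=-90, E_pp(4)=900; E_qq(-2)=240, E_qq(0)=-144, E_qq(3)=360.
Local minima occur where both diagonal entries positive: (0, -2), (0, 3), (4, -2), (4, 3). Count: 4.

4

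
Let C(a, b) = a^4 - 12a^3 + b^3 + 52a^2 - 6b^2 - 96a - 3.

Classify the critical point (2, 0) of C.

saddle point

The mixed partial ∂²C/∂a∂b is 0, so the Hessian at any point is diag(C_aa, C_bb) = diag(4(3a^2 - 18a + 26), 6(b - 2)).
At (2, 0): H = diag(8, -12).
The eigenvalues have opposite signs, so H is indefinite: a saddle point.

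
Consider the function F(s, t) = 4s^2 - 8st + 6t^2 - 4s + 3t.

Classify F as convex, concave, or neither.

F is quadratic, so its Hessian is the constant matrix H = [[8, -8], [-8, 12]].
det(H) = 32, tr(H) = 20.
det(H) > 0 and tr(H) > 0, so H is positive definite everywhere: convex.

convex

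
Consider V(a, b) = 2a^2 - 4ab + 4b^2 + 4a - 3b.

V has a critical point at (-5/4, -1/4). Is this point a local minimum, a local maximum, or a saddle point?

The Hessian of V is constant: H = [[4, -4], [-4, 8]].
det(H) = 4·8 − (-4)² = 16.
det(H) > 0 and tr(H) = 12 > 0, so H is positive definite and the point is a local minimum.

local minimum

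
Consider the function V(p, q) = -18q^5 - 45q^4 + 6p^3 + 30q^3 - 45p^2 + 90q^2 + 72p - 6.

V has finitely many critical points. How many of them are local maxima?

V separates as a function of p plus a function of q, so ∇V=0 decouples.
∂V/∂p = 18(p - 4)(p - 1) = 0 at p ∈ {1, 4}; ∂V/∂q = -90q(q - 1)(q + 1)(q + 2) = 0 at q ∈ {-2, -1, 0, 1}.
The Hessian is diagonal: diag(V_pp, V_qq). Second derivatives: V_pp(1)=-54, V_pp(4)=54; V_qq(-2)=540, V_qq(-1)=-180, V_qq(0)=180, V_qq(1)=-540.
Local maxima occur where both diagonal entries negative: (1, -1), (1, 1). Count: 2.

2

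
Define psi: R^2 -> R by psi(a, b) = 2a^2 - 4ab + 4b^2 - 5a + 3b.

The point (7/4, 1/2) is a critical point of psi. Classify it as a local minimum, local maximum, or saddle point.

The Hessian of psi is constant: H = [[4, -4], [-4, 8]].
det(H) = 4·8 − (-4)² = 16.
det(H) > 0 and tr(H) = 12 > 0, so H is positive definite and the point is a local minimum.

local minimum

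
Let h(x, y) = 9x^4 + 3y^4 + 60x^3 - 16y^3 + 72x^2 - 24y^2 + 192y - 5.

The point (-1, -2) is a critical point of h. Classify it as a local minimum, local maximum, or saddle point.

The mixed partial ∂²h/∂x∂y is 0, so the Hessian at any point is diag(h_xx, h_yy) = diag(36(3x^2 + 10x + 4), 12(3y^2 - 8y - 4)).
At (-1, -2): H = diag(-108, 288).
The eigenvalues have opposite signs, so H is indefinite: a saddle point.

saddle point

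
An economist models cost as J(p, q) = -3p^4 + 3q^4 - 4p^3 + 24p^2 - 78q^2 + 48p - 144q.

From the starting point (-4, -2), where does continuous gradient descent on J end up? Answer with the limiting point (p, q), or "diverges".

J is separable, so gradient descent decouples: p follows -∂J/∂p, q follows -∂J/∂q.
∂J/∂p = -12(p - 2)(p + 1)(p + 2); at p=-4 this is 432, so p decreases.
∂J/∂q = 12(q - 4)(q + 1)(q + 3); at q=-2 this is 72, so q decreases.
The p-coordinate has no critical point in that direction and runs off to infinity.

diverges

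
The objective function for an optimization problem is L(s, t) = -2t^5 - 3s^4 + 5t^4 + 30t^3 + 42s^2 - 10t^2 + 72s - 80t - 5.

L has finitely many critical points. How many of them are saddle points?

6

L separates as a function of s plus a function of t, so ∇L=0 decouples.
∂L/∂s = -12(s - 3)(s + 1)(s + 2) = 0 at s ∈ {-2, -1, 3}; ∂L/∂t = -10(t - 4)(t - 1)(t + 1)(t + 2) = 0 at t ∈ {-2, -1, 1, 4}.
The Hessian is diagonal: diag(L_ss, L_tt). Second derivatives: L_ss(-2)=-60, L_ss(-1)=48, L_ss(3)=-240; L_tt(-2)=180, L_tt(-1)=-100, L_tt(1)=180, L_tt(4)=-900.
Saddle points occur where the two diagonal entries have opposite signs: (-2, -2), (-2, 1), (-1, -1), (-1, 4), (3, -2), (3, 1). Count: 6.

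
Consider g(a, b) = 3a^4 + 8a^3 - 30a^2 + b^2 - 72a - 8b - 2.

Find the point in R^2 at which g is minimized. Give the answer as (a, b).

g(a,b) separates as P(a) + Q(b) − 2, so its minimum is min P + min Q − 2.
P'(a) = 12(a - 2)(a + 1)(a + 3) vanishes at a ∈ {-3, -1, 2}; Q'(b) = 2b - 8 vanishes at b ∈ {4}.
Local minima of P (where P''>0): P(-3)=-27, P(2)=-152. Local minima of Q: Q(4)=-16.
So the global minimum of g is P(2) + Q(4) − 2 = -152 − 16 − 2 = -170, attained at (2, 4).

(2, 4)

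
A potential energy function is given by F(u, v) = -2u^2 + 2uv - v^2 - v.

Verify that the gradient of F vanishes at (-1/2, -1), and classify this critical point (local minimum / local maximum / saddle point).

∇F = (-4u + 2v, 2u - 2v - 1); substituting (-1/2, -1) gives ∇F = (0, 0), so (-1/2, -1) is indeed a critical point.
The Hessian of F is constant: H = [[-4, 2], [2, -2]].
det(H) = (-4)·(-2) − 2² = 4.
det(H) > 0 and tr(H) = -6 < 0, so H is negative definite and the point is a local maximum.

local maximum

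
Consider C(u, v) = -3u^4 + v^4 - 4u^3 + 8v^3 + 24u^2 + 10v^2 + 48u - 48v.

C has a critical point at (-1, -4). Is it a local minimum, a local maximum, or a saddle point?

The mixed partial ∂²C/∂u∂v is 0, so the Hessian at any point is diag(C_uu, C_vv) = diag(12(-3u^2 - 2u + 4), 4(3v^2 + 12v + 5)).
At (-1, -4): H = diag(36, 20).
Both eigenvalues are positive, so H is positive definite: a local minimum.

local minimum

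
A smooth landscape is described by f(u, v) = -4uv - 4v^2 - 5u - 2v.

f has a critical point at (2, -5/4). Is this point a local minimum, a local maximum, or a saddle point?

saddle point

The Hessian of f is constant: H = [[0, -4], [-4, -8]].
det(H) = 0·(-8) − (-4)² = -16.
Since det(H) < 0, H is indefinite and the critical point is a saddle point.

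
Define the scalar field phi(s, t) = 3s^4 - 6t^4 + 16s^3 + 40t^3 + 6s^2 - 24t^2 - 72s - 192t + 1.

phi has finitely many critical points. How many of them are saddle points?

phi separates as a function of s plus a function of t, so ∇phi=0 decouples.
∂phi/∂s = 12(s - 1)(s + 2)(s + 3) = 0 at s ∈ {-3, -2, 1}; ∂phi/∂t = -24(t - 4)(t - 2)(t + 1) = 0 at t ∈ {-1, 2, 4}.
The Hessian is diagonal: diag(phi_ss, phi_tt). Second derivatives: phi_ss(-3)=48, phi_ss(-2)=-36, phi_ss(1)=144; phi_tt(-1)=-360, phi_tt(2)=144, phi_tt(4)=-240.
Saddle points occur where the two diagonal entries have opposite signs: (-3, -1), (-3, 4), (-2, 2), (1, -1), (1, 4). Count: 5.

5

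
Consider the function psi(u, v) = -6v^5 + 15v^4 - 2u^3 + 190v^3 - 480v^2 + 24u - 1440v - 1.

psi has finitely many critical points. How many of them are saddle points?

psi separates as a function of u plus a function of v, so ∇psi=0 decouples.
∂psi/∂u = -6(u - 2)(u + 2) = 0 at u ∈ {-2, 2}; ∂psi/∂v = -30(v - 4)(v - 3)(v + 1)(v + 4) = 0 at v ∈ {-4, -1, 3, 4}.
The Hessian is diagonal: diag(psi_uu, psi_vv). Second derivatives: psi_uu(-2)=24, psi_uu(2)=-24; psi_vv(-4)=5040, psi_vv(-1)=-1800, psi_vv(3)=840, psi_vv(4)=-1200.
Saddle points occur where the two diagonal entries have opposite signs: (-2, -1), (-2, 4), (2, -4), (2, 3). Count: 4.

4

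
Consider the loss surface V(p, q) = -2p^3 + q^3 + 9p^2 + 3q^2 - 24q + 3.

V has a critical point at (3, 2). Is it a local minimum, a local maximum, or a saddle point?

saddle point

The mixed partial ∂²V/∂p∂q is 0, so the Hessian at any point is diag(V_pp, V_qq) = diag(6(-2p + 3), 6(q + 1)).
At (3, 2): H = diag(-18, 18).
The eigenvalues have opposite signs, so H is indefinite: a saddle point.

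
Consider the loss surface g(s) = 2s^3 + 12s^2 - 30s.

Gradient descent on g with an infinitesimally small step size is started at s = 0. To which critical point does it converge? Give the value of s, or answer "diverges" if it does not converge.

1

g'(s) = 6(s - 1)(s + 5), so g'(0) = -30.
Gradient descent moves in the -g' direction, i.e. s is increasing.
The nearest critical point in that direction is s = 1, where g'' = 36 > 0 (a local minimum). The iterate converges there.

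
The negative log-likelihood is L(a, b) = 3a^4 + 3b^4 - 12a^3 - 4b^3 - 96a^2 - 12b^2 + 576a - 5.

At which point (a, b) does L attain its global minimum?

L(a,b) separates as P(a) + Q(b) − 5, so its minimum is min P + min Q − 5.
P'(a) = 12(a - 4)(a - 3)(a + 4) vanishes at a ∈ {-4, 3, 4}; Q'(b) = 12b(b - 2)(b + 1) vanishes at b ∈ {-1, 0, 2}.
Local minima of P (where P''>0): P(-4)=-2304, P(4)=768. Local minima of Q: Q(-1)=-5, Q(2)=-32.
So the global minimum of L is P(-4) + Q(2) − 5 = -2304 − 32 − 5 = -2341, attained at (-4, 2).

(-4, 2)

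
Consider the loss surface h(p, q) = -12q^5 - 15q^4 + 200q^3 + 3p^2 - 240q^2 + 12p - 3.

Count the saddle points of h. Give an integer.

h separates as a function of p plus a function of q, so ∇h=0 decouples.
∂h/∂p = 6(p + 2) = 0 at p ∈ {-2}; ∂h/∂q = -60q(q - 2)(q - 1)(q + 4) = 0 at q ∈ {-4, 0, 1, 2}.
The Hessian is diagonal: diag(h_pp, h_qq). Second derivatives: h_pp(-2)=6; h_qq(-4)=7200, h_qq(0)=-480, h_qq(1)=300, h_qq(2)=-720.
Saddle points occur where the two diagonal entries have opposite signs: (-2, 0), (-2, 2). Count: 2.

2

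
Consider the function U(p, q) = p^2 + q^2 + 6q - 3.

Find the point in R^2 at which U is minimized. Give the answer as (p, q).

(0, -3)

U(p,q) separates as A(p) + B(q) − 3, so its minimum is min A + min B − 3.
A'(p) = 2p vanishes at p ∈ {0}; B'(q) = 2q + 6 vanishes at q ∈ {-3}.
Local minima of A (where A''>0): A(0)=0. Local minima of B: B(-3)=-9.
So the global minimum of U is A(0) + B(-3) − 3 = 0 − 9 − 3 = -12, attained at (0, -3).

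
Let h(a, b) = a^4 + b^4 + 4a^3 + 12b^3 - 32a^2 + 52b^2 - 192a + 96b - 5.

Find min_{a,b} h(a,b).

-837

h(a,b) separates as P(a) + Q(b) − 5, so its minimum is min P + min Q − 5.
P'(a) = 4(a - 4)(a + 3)(a + 4) vanishes at a ∈ {-4, -3, 4}; Q'(b) = 4(b + 2)(b + 3)(b + 4) vanishes at b ∈ {-4, -3, -2}.
Local minima of P (where P''>0): P(-4)=256, P(4)=-768. Local minima of Q: Q(-4)=-64, Q(-2)=-64.
So the global minimum of h is P(4) + Q(-4) − 5 = -768 − 64 − 5 = -837, attained at (4, -4).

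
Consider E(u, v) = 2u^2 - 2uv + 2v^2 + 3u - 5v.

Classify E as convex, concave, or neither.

E is quadratic, so its Hessian is the constant matrix H = [[4, -2], [-2, 4]].
det(H) = 12, tr(H) = 8.
det(H) > 0 and tr(H) > 0, so H is positive definite everywhere: convex.

convex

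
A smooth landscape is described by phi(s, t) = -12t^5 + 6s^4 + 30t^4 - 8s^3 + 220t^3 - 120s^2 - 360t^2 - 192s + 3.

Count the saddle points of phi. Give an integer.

6

phi separates as a function of s plus a function of t, so ∇phi=0 decouples.
∂phi/∂s = 24(s - 4)(s + 1)(s + 2) = 0 at s ∈ {-2, -1, 4}; ∂phi/∂t = -60t(t - 4)(t - 1)(t + 3) = 0 at t ∈ {-3, 0, 1, 4}.
The Hessian is diagonal: diag(phi_ss, phi_tt). Second derivatives: phi_ss(-2)=144, phi_ss(-1)=-120, phi_ss(4)=720; phi_tt(-3)=5040, phi_tt(0)=-720, phi_tt(1)=720, phi_tt(4)=-5040.
Saddle points occur where the two diagonal entries have opposite signs: (-2, 0), (-2, 4), (-1, -3), (-1, 1), (4, 0), (4, 4). Count: 6.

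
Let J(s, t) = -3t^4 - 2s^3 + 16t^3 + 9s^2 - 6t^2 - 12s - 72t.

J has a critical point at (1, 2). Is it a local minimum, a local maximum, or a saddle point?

local minimum

The mixed partial ∂²J/∂s∂t is 0, so the Hessian at any point is diag(J_ss, J_tt) = diag(6(-2s + 3), 12(-3t^2 + 8t - 1)).
At (1, 2): H = diag(6, 36).
Both eigenvalues are positive, so H is positive definite: a local minimum.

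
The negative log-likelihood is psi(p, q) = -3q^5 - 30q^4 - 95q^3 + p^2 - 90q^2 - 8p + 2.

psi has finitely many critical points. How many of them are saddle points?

2

psi separates as a function of p plus a function of q, so ∇psi=0 decouples.
∂psi/∂p = 2(p - 4) = 0 at p ∈ {4}; ∂psi/∂q = -15q(q + 1)(q + 3)(q + 4) = 0 at q ∈ {-4, -3, -1, 0}.
The Hessian is diagonal: diag(psi_pp, psi_qq). Second derivatives: psi_pp(4)=2; psi_qq(-4)=180, psi_qq(-3)=-90, psi_qq(-1)=90, psi_qq(0)=-180.
Saddle points occur where the two diagonal entries have opposite signs: (4, -3), (4, 0). Count: 2.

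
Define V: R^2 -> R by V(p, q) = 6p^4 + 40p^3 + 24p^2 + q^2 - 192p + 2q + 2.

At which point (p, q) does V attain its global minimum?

V(p,q) separates as A(p) + B(q) + 2, so its minimum is min A + min B + 2.
A'(p) = 24(p - 1)(p + 2)(p + 4) vanishes at p ∈ {-4, -2, 1}; B'(q) = 2q + 2 vanishes at q ∈ {-1}.
Local minima of A (where A''>0): A(-4)=128, A(1)=-122. Local minima of B: B(-1)=-1.
So the global minimum of V is A(1) + B(-1) + 2 = -122 − 1 + 2 = -121, attained at (1, -1).

(1, -1)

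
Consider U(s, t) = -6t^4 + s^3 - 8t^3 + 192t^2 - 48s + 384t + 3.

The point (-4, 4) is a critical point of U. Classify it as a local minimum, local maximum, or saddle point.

local maximum

The mixed partial ∂²U/∂s∂t is 0, so the Hessian at any point is diag(U_ss, U_tt) = diag(6s, 24(-3t^2 - 2t + 16)).
At (-4, 4): H = diag(-24, -960).
Both eigenvalues are negative, so H is negative definite: a local maximum.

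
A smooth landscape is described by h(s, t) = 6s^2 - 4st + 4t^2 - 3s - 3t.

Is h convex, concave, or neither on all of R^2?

h is quadratic, so its Hessian is the constant matrix H = [[12, -4], [-4, 8]].
det(H) = 80, tr(H) = 20.
det(H) > 0 and tr(H) > 0, so H is positive definite everywhere: convex.

convex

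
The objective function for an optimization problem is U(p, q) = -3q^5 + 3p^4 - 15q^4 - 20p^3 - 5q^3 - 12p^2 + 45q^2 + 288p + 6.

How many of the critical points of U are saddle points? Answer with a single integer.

6

U separates as a function of p plus a function of q, so ∇U=0 decouples.
∂U/∂p = 12(p - 4)(p - 3)(p + 2) = 0 at p ∈ {-2, 3, 4}; ∂U/∂q = -15q(q - 1)(q + 2)(q + 3) = 0 at q ∈ {-3, -2, 0, 1}.
The Hessian is diagonal: diag(U_pp, U_qq). Second derivatives: U_pp(-2)=360, U_pp(3)=-60, U_pp(4)=72; U_qq(-3)=180, U_qq(-2)=-90, U_qq(0)=90, U_qq(1)=-180.
Saddle points occur where the two diagonal entries have opposite signs: (-2, -2), (-2, 1), (3, -3), (3, 0), (4, -2), (4, 1). Count: 6.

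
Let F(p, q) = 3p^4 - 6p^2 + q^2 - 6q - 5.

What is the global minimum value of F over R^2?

F(p,q) separates as A(p) + B(q) − 5, so its minimum is min A + min B − 5.
A'(p) = 12p(p - 1)(p + 1) vanishes at p ∈ {-1, 0, 1}; B'(q) = 2q - 6 vanishes at q ∈ {3}.
Local minima of A (where A''>0): A(-1)=-3, A(1)=-3. Local minima of B: B(3)=-9.
So the global minimum of F is A(-1) + B(3) − 5 = -3 − 9 − 5 = -17, attained at (-1, 3).

-17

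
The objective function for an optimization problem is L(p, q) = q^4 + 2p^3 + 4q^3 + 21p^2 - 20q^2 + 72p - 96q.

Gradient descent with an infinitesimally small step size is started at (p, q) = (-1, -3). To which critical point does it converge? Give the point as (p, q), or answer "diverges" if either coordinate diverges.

L is separable, so gradient descent decouples: p follows -∂L/∂p, q follows -∂L/∂q.
∂L/∂p = 6(p + 3)(p + 4); at p=-1 this is 36, so p decreases.
∂L/∂q = 4(q - 3)(q + 2)(q + 4); at q=-3 this is 24, so q decreases.
p converges to its nearest critical value -3 (a local min of the p-part); q converges to -4. The iterate converges to (-3, -4).

(-3, -4)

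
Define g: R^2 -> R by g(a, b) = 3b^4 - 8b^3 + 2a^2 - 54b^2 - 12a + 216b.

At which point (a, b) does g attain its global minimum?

g(a,b) separates as P(a) + Q(b), so its minimum is min P + min Q.
P'(a) = 4a - 12 vanishes at a ∈ {3}; Q'(b) = 12(b - 3)(b - 2)(b + 3) vanishes at b ∈ {-3, 2, 3}.
Local minima of P (where P''>0): P(3)=-18. Local minima of Q: Q(-3)=-675, Q(3)=189.
So the global minimum of g is P(3) + Q(-3) = -18 − 675 = -693, attained at (3, -3).

(3, -3)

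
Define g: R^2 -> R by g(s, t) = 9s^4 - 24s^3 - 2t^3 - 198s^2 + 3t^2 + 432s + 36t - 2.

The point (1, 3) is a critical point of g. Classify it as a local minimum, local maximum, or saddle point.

The mixed partial ∂²g/∂s∂t is 0, so the Hessian at any point is diag(g_ss, g_tt) = diag(36(3s^2 - 4s - 11), 6(-2t + 1)).
At (1, 3): H = diag(-432, -30).
Both eigenvalues are negative, so H is negative definite: a local maximum.

local maximum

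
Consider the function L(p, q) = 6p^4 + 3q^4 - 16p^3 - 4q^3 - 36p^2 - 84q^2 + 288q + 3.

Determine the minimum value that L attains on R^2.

L(p,q) separates as A(p) + B(q) + 3, so its minimum is min A + min B + 3.
A'(p) = 24p(p - 3)(p + 1) vanishes at p ∈ {-1, 0, 3}; B'(q) = 12(q - 3)(q - 2)(q + 4) vanishes at q ∈ {-4, 2, 3}.
Local minima of A (where A''>0): A(-1)=-14, A(3)=-270. Local minima of B: B(-4)=-1472, B(3)=243.
So the global minimum of L is A(3) + B(-4) + 3 = -270 − 1472 + 3 = -1739, attained at (3, -4).

-1739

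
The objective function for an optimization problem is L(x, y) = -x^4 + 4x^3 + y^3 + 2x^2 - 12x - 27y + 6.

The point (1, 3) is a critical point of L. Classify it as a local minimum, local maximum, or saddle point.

The mixed partial ∂²L/∂x∂y is 0, so the Hessian at any point is diag(L_xx, L_yy) = diag(4(-3x^2 + 6x + 1), 6y).
At (1, 3): H = diag(16, 18).
Both eigenvalues are positive, so H is positive definite: a local minimum.

local minimum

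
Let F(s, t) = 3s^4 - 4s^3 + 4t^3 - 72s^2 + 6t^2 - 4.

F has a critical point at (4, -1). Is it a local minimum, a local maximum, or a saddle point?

saddle point

The mixed partial ∂²F/∂s∂t is 0, so the Hessian at any point is diag(F_ss, F_tt) = diag(12(3s^2 - 2s - 12), 12(2t + 1)).
At (4, -1): H = diag(336, -12).
The eigenvalues have opposite signs, so H is indefinite: a saddle point.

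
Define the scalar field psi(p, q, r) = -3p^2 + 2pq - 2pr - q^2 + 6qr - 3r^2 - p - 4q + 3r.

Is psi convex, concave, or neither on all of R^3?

neither

psi is quadratic, so its Hessian is the constant matrix H = [[-6, 2, -2], [2, -2, 6], [-2, 6, -6]].
Leading principal minors: -6, 8, 128.
Neither pattern holds ⇒ H is indefinite ⇒ neither convex nor concave.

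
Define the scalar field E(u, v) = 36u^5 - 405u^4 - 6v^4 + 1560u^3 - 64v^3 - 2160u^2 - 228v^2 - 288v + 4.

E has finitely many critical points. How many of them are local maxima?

E separates as a function of u plus a function of v, so ∇E=0 decouples.
∂E/∂u = 180u(u - 4)(u - 3)(u - 2) = 0 at u ∈ {0, 2, 3, 4}; ∂E/∂v = -24(v + 1)(v + 3)(v + 4) = 0 at v ∈ {-4, -3, -1}.
The Hessian is diagonal: diag(E_uu, E_vv). Second derivatives: E_uu(0)=-4320, E_uu(2)=720, E_uu(3)=-540, E_uu(4)=1440; E_vv(-4)=-72, E_vv(-3)=48, E_vv(-1)=-144.
Local maxima occur where both diagonal entries negative: (0, -4), (0, -1), (3, -4), (3, -1). Count: 4.

4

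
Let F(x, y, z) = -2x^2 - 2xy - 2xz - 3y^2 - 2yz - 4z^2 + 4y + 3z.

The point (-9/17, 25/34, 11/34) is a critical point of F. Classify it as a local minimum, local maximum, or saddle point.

local maximum

The Hessian is constant: H = [[-4, -2, -2], [-2, -6, -2], [-2, -2, -8]].
Leading principal minors: Δ₁ = -4, Δ₂ = 20, Δ₃ = -136.
The minors alternate sign starting negative (−, +, −), so H is negative definite: a local maximum.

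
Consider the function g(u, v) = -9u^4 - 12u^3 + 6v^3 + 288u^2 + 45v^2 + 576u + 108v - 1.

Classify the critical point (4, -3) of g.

The mixed partial ∂²g/∂u∂v is 0, so the Hessian at any point is diag(g_uu, g_vv) = diag(36(-3u^2 - 2u + 16), 18(2v + 5)).
At (4, -3): H = diag(-1440, -18).
Both eigenvalues are negative, so H is negative definite: a local maximum.

local maximum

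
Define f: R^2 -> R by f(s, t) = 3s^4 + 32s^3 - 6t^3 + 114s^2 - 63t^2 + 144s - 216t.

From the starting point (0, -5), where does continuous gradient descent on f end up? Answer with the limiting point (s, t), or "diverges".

f is separable, so gradient descent decouples: s follows -∂f/∂s, t follows -∂f/∂t.
∂f/∂s = 12(s + 1)(s + 3)(s + 4); at s=0 this is 144, so s decreases.
∂f/∂t = -18(t + 3)(t + 4); at t=-5 this is -36, so t increases.
s converges to its nearest critical value -1 (a local min of the s-part); t converges to -4. The iterate converges to (-1, -4).

(-1, -4)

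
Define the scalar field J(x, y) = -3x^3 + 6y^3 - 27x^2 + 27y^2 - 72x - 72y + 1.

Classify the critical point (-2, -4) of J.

local maximum

The mixed partial ∂²J/∂x∂y is 0, so the Hessian at any point is diag(J_xx, J_yy) = diag(-18(x + 3), 18(2y + 3)).
At (-2, -4): H = diag(-18, -90).
Both eigenvalues are negative, so H is negative definite: a local maximum.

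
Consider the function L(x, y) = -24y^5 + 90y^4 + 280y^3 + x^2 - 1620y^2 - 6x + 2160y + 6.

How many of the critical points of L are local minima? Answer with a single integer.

2

L separates as a function of x plus a function of y, so ∇L=0 decouples.
∂L/∂x = 2(x - 3) = 0 at x ∈ {3}; ∂L/∂y = -120(y - 3)(y - 2)(y - 1)(y + 3) = 0 at y ∈ {-3, 1, 2, 3}.
The Hessian is diagonal: diag(L_xx, L_yy). Second derivatives: L_xx(3)=2; L_yy(-3)=14400, L_yy(1)=-960, L_yy(2)=600, L_yy(3)=-1440.
Local minima occur where both diagonal entries positive: (3, -3), (3, 2). Count: 2.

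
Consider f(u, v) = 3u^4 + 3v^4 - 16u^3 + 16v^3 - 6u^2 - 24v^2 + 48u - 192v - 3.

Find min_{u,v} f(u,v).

-467

f(u,v) separates as P(u) + Q(v) − 3, so its minimum is min P + min Q − 3.
P'(u) = 12(u - 4)(u - 1)(u + 1) vanishes at u ∈ {-1, 1, 4}; Q'(v) = 12(v - 2)(v + 2)(v + 4) vanishes at v ∈ {-4, -2, 2}.
Local minima of P (where P''>0): P(-1)=-35, P(4)=-160. Local minima of Q: Q(-4)=128, Q(2)=-304.
So the global minimum of f is P(4) + Q(2) − 3 = -160 − 304 − 3 = -467, attained at (4, 2).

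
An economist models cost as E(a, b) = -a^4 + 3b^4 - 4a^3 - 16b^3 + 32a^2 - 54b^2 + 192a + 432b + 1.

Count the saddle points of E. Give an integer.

E separates as a function of a plus a function of b, so ∇E=0 decouples.
∂E/∂a = -4(a - 4)(a + 3)(a + 4) = 0 at a ∈ {-4, -3, 4}; ∂E/∂b = 12(b - 4)(b - 3)(b + 3) = 0 at b ∈ {-3, 3, 4}.
The Hessian is diagonal: diag(E_aa, E_bb). Second derivatives: E_aa(-4)=-32, E_aa(-3)=28, E_aa(4)=-224; E_bb(-3)=504, E_bb(3)=-72, E_bb(4)=84.
Saddle points occur where the two diagonal entries have opposite signs: (-4, -3), (-4, 4), (-3, 3), (4, -3), (4, 4). Count: 5.

5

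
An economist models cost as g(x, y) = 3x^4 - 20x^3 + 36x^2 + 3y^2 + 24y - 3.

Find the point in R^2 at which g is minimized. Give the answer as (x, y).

g(x,y) separates as P(x) + Q(y) − 3, so its minimum is min P + min Q − 3.
P'(x) = 12x(x - 3)(x - 2) vanishes at x ∈ {0, 2, 3}; Q'(y) = 6y + 24 vanishes at y ∈ {-4}.
Local minima of P (where P''>0): P(0)=0, P(3)=27. Local minima of Q: Q(-4)=-48.
So the global minimum of g is P(0) + Q(-4) − 3 = 0 − 48 − 3 = -51, attained at (0, -4).

(0, -4)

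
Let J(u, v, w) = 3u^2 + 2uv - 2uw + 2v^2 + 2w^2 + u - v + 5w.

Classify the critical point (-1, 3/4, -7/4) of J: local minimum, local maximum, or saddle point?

The Hessian is constant: H = [[6, 2, -2], [2, 4, 0], [-2, 0, 4]].
Leading principal minors: Δ₁ = 6, Δ₂ = 20, Δ₃ = 64.
All leading minors are positive, so H is positive definite: a local minimum.

local minimum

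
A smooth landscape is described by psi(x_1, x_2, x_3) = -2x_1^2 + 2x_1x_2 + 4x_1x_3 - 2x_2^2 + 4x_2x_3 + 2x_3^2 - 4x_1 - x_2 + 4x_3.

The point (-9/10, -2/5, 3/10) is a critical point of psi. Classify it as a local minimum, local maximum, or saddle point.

saddle point

The Hessian is constant: H = [[-4, 2, 4], [2, -4, 4], [4, 4, 4]].
Leading principal minors: Δ₁ = -4, Δ₂ = 12, Δ₃ = 240.
The minors fit neither the all-positive nor the alternating-sign pattern, so H is indefinite: a saddle point.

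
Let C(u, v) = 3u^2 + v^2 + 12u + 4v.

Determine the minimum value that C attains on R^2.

-16

C(u,v) separates as P(u) + Q(v), so its minimum is min P + min Q.
P'(u) = 6u + 12 vanishes at u ∈ {-2}; Q'(v) = 2v + 4 vanishes at v ∈ {-2}.
Local minima of P (where P''>0): P(-2)=-12. Local minima of Q: Q(-2)=-4.
So the global minimum of C is P(-2) + Q(-2) = -12 − 4 = -16, attained at (-2, -2).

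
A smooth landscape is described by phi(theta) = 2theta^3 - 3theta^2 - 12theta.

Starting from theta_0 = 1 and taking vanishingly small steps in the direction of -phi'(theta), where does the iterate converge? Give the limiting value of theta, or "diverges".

2

phi'(theta) = 6(theta - 2)(theta + 1), so phi'(1) = -12.
Gradient descent moves in the -phi' direction, i.e. theta is increasing.
The nearest critical point in that direction is theta = 2, where phi'' = 18 > 0 (a local minimum). The iterate converges there.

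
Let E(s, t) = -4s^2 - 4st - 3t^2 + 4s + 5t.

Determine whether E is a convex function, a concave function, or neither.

concave

E is quadratic, so its Hessian is the constant matrix H = [[-8, -4], [-4, -6]].
det(H) = 32, tr(H) = -14.
det(H) > 0 and tr(H) < 0, so H is negative definite everywhere: concave.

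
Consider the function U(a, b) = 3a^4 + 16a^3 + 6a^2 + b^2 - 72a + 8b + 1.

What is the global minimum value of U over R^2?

U(a,b) separates as P(a) + Q(b) + 1, so its minimum is min P + min Q + 1.
P'(a) = 12(a - 1)(a + 2)(a + 3) vanishes at a ∈ {-3, -2, 1}; Q'(b) = 2b + 8 vanishes at b ∈ {-4}.
Local minima of P (where P''>0): P(-3)=81, P(1)=-47. Local minima of Q: Q(-4)=-16.
So the global minimum of U is P(1) + Q(-4) + 1 = -47 − 16 + 1 = -62, attained at (1, -4).

-62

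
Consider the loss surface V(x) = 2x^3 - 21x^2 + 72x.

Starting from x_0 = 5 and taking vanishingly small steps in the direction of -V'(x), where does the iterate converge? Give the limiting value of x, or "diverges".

4

V'(x) = 6(x - 4)(x - 3), so V'(5) = 12.
Gradient descent moves in the -V' direction, i.e. x is decreasing.
The nearest critical point in that direction is x = 4, where V'' = 6 > 0 (a local minimum). The iterate converges there.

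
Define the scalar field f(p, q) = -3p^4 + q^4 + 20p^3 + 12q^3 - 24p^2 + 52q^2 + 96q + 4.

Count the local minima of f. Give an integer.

f separates as a function of p plus a function of q, so ∇f=0 decouples.
∂f/∂p = -12p(p - 4)(p - 1) = 0 at p ∈ {0, 1, 4}; ∂f/∂q = 4(q + 2)(q + 3)(q + 4) = 0 at q ∈ {-4, -3, -2}.
The Hessian is diagonal: diag(f_pp, f_qq). Second derivatives: f_pp(0)=-48, f_pp(1)=36, f_pp(4)=-144; f_qq(-4)=8, f_qq(-3)=-4, f_qq(-2)=8.
Local minima occur where both diagonal entries positive: (1, -4), (1, -2). Count: 2.

2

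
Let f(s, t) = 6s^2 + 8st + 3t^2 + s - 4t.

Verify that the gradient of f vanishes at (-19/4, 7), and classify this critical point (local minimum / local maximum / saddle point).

local minimum

∇f = (12s + 8t + 1, 8s + 6t - 4); substituting (-19/4, 7) gives ∇f = (0, 0), so (-19/4, 7) is indeed a critical point.
The Hessian of f is constant: H = [[12, 8], [8, 6]].
det(H) = 12·6 − 8² = 8.
det(H) > 0 and tr(H) = 18 > 0, so H is positive definite and the point is a local minimum.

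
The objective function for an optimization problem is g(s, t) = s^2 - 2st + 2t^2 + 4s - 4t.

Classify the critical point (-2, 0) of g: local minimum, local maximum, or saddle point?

The Hessian of g is constant: H = [[2, -2], [-2, 4]].
det(H) = 2·4 − (-2)² = 4.
det(H) > 0 and tr(H) = 6 > 0, so H is positive definite and the point is a local minimum.

local minimum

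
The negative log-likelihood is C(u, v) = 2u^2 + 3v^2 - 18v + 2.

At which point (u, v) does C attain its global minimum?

C(u,v) separates as P(u) + Q(v) + 2, so its minimum is min P + min Q + 2.
P'(u) = 4u vanishes at u ∈ {0}; Q'(v) = 6v - 18 vanishes at v ∈ {3}.
Local minima of P (where P''>0): P(0)=0. Local minima of Q: Q(3)=-27.
So the global minimum of C is P(0) + Q(3) + 2 = 0 − 27 + 2 = -25, attained at (0, 3).

(0, 3)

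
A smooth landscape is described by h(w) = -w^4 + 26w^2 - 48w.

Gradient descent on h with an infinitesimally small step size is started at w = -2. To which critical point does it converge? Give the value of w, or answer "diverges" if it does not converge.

1

h'(w) = -4(w - 3)(w - 1)(w + 4), so h'(-2) = -120.
Gradient descent moves in the -h' direction, i.e. w is increasing.
The nearest critical point in that direction is w = 1, where h'' = 40 > 0 (a local minimum). The iterate converges there.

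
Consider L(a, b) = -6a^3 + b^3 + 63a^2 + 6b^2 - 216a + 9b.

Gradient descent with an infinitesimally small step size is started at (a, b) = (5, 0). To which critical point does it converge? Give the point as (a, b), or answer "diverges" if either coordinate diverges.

diverges

L is separable, so gradient descent decouples: a follows -∂L/∂a, b follows -∂L/∂b.
∂L/∂a = -18(a - 4)(a - 3); at a=5 this is -36, so a increases.
∂L/∂b = 3(b + 1)(b + 3); at b=0 this is 9, so b decreases.
The a-coordinate has no critical point in that direction and runs off to infinity.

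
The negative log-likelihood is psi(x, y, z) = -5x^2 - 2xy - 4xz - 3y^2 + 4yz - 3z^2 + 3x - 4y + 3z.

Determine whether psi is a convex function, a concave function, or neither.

psi is quadratic, so its Hessian is the constant matrix H = [[-10, -2, -4], [-2, -6, 4], [-4, 4, -6]].
Leading principal minors: -10, 56, -16.
Signs alternate −, +, − ⇒ H ≺ 0 ⇒ concave.

concave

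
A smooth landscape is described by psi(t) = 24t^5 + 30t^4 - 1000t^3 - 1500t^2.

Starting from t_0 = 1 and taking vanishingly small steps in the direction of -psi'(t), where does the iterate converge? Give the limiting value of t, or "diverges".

psi'(t) = 120t(t - 5)(t + 1)(t + 5), so psi'(1) = -5760.
Gradient descent moves in the -psi' direction, i.e. t is increasing.
The nearest critical point in that direction is t = 5, where psi'' = 36000 > 0 (a local minimum). The iterate converges there.

5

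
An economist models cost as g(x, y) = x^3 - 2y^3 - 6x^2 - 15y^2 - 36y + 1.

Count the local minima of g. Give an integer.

1

g separates as a function of x plus a function of y, so ∇g=0 decouples.
∂g/∂x = 3x(x - 4) = 0 at x ∈ {0, 4}; ∂g/∂y = -6(y + 2)(y + 3) = 0 at y ∈ {-3, -2}.
The Hessian is diagonal: diag(g_xx, g_yy). Second derivatives: g_xx(0)=-12, g_xx(4)=12; g_yy(-3)=6, g_yy(-2)=-6.
Local minima occur where both diagonal entries positive: (4, -3). Count: 1.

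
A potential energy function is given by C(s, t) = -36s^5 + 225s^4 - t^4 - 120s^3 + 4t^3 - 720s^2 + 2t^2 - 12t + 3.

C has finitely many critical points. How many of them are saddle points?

6

C separates as a function of s plus a function of t, so ∇C=0 decouples.
∂C/∂s = -180s(s - 4)(s - 2)(s + 1) = 0 at s ∈ {-1, 0, 2, 4}; ∂C/∂t = -4(t - 3)(t - 1)(t + 1) = 0 at t ∈ {-1, 1, 3}.
The Hessian is diagonal: diag(C_ss, C_tt). Second derivatives: C_ss(-1)=2700, C_ss(0)=-1440, C_ss(2)=2160, C_ss(4)=-7200; C_tt(-1)=-32, C_tt(1)=16, C_tt(3)=-32.
Saddle points occur where the two diagonal entries have opposite signs: (-1, -1), (-1, 3), (0, 1), (2, -1), (2, 3), (4, 1). Count: 6.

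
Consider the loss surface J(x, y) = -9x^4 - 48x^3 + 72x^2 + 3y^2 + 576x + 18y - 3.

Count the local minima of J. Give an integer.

1

J separates as a function of x plus a function of y, so ∇J=0 decouples.
∂J/∂x = -36(x - 2)(x + 2)(x + 4) = 0 at x ∈ {-4, -2, 2}; ∂J/∂y = 6(y + 3) = 0 at y ∈ {-3}.
The Hessian is diagonal: diag(J_xx, J_yy). Second derivatives: J_xx(-4)=-432, J_xx(-2)=288, J_xx(2)=-864; J_yy(-3)=6.
Local minima occur where both diagonal entries positive: (-2, -3). Count: 1.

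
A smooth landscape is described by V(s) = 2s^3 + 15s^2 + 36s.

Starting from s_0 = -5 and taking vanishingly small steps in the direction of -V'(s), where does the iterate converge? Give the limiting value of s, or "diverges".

V'(s) = 6(s + 2)(s + 3), so V'(-5) = 36.
Gradient descent moves in the -V' direction, i.e. s is decreasing.
There is no critical point below s=-5, and V' keeps the same sign, so the iterate runs off to −∞.

diverges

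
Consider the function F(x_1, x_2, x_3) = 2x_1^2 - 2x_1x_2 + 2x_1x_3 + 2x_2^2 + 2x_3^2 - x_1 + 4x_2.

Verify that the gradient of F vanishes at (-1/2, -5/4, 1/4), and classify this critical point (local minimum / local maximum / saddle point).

local minimum

∇F = (4x_1 - 2x_2 + 2x_3 - 1, -2x_1 + 4x_2 + 4, 2x_1 + 4x_3); substituting (-1/2, -5/4, 1/4) gives ∇F = (0, 0, 0), so (-1/2, -5/4, 1/4) is indeed a critical point.
The Hessian is constant: H = [[4, -2, 2], [-2, 4, 0], [2, 0, 4]].
Leading principal minors: Δ₁ = 4, Δ₂ = 12, Δ₃ = 32.
All leading minors are positive, so H is positive definite: a local minimum.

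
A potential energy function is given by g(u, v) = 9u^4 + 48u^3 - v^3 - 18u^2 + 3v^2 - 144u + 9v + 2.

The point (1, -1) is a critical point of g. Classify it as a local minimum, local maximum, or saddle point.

The mixed partial ∂²g/∂u∂v is 0, so the Hessian at any point is diag(g_uu, g_vv) = diag(36(3u^2 + 8u - 1), 6(-v + 1)).
At (1, -1): H = diag(360, 12).
Both eigenvalues are positive, so H is positive definite: a local minimum.

local minimum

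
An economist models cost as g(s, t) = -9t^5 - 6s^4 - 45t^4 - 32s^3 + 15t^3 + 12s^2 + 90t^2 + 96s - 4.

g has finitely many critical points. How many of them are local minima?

2

g separates as a function of s plus a function of t, so ∇g=0 decouples.
∂g/∂s = -24(s - 1)(s + 1)(s + 4) = 0 at s ∈ {-4, -1, 1}; ∂g/∂t = -45t(t - 1)(t + 1)(t + 4) = 0 at t ∈ {-4, -1, 0, 1}.
The Hessian is diagonal: diag(g_ss, g_tt). Second derivatives: g_ss(-4)=-360, g_ss(-1)=144, g_ss(1)=-240; g_tt(-4)=2700, g_tt(-1)=-270, g_tt(0)=180, g_tt(1)=-450.
Local minima occur where both diagonal entries positive: (-1, -4), (-1, 0). Count: 2.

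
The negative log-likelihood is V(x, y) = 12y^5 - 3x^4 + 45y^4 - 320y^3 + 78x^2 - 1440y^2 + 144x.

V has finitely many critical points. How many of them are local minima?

2

V separates as a function of x plus a function of y, so ∇V=0 decouples.
∂V/∂x = -12(x - 4)(x + 1)(x + 3) = 0 at x ∈ {-3, -1, 4}; ∂V/∂y = 60y(y - 4)(y + 3)(y + 4) = 0 at y ∈ {-4, -3, 0, 4}.
The Hessian is diagonal: diag(V_xx, V_yy). Second derivatives: V_xx(-3)=-168, V_xx(-1)=120, V_xx(4)=-420; V_yy(-4)=-1920, V_yy(-3)=1260, V_yy(0)=-2880, V_yy(4)=13440.
Local minima occur where both diagonal entries positive: (-1, -3), (-1, 4). Count: 2.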